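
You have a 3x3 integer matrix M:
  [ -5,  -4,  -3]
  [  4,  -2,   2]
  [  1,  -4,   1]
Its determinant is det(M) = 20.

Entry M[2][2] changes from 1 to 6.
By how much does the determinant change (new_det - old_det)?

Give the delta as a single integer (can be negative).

Answer: 130

Derivation:
Cofactor C_22 = 26
Entry delta = 6 - 1 = 5
Det delta = entry_delta * cofactor = 5 * 26 = 130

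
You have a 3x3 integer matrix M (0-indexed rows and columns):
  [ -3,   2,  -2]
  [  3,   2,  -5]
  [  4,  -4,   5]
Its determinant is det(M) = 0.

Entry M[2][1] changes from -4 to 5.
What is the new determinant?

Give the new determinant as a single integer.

Answer: -189

Derivation:
det is linear in row 2: changing M[2][1] by delta changes det by delta * cofactor(2,1).
Cofactor C_21 = (-1)^(2+1) * minor(2,1) = -21
Entry delta = 5 - -4 = 9
Det delta = 9 * -21 = -189
New det = 0 + -189 = -189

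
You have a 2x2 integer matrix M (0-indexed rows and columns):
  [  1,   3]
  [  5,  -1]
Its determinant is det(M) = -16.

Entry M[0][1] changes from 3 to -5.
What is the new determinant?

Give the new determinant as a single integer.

Answer: 24

Derivation:
det is linear in row 0: changing M[0][1] by delta changes det by delta * cofactor(0,1).
Cofactor C_01 = (-1)^(0+1) * minor(0,1) = -5
Entry delta = -5 - 3 = -8
Det delta = -8 * -5 = 40
New det = -16 + 40 = 24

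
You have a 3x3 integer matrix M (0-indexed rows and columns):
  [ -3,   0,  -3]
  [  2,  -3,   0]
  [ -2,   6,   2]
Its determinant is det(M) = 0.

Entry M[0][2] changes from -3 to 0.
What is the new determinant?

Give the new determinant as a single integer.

Answer: 18

Derivation:
det is linear in row 0: changing M[0][2] by delta changes det by delta * cofactor(0,2).
Cofactor C_02 = (-1)^(0+2) * minor(0,2) = 6
Entry delta = 0 - -3 = 3
Det delta = 3 * 6 = 18
New det = 0 + 18 = 18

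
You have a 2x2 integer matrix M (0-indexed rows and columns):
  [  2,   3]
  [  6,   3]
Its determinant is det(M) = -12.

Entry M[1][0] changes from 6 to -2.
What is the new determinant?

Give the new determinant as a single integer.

Answer: 12

Derivation:
det is linear in row 1: changing M[1][0] by delta changes det by delta * cofactor(1,0).
Cofactor C_10 = (-1)^(1+0) * minor(1,0) = -3
Entry delta = -2 - 6 = -8
Det delta = -8 * -3 = 24
New det = -12 + 24 = 12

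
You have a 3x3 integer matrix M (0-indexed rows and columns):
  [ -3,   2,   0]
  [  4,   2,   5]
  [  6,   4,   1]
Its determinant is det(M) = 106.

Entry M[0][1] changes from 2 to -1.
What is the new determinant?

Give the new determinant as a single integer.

Answer: 28

Derivation:
det is linear in row 0: changing M[0][1] by delta changes det by delta * cofactor(0,1).
Cofactor C_01 = (-1)^(0+1) * minor(0,1) = 26
Entry delta = -1 - 2 = -3
Det delta = -3 * 26 = -78
New det = 106 + -78 = 28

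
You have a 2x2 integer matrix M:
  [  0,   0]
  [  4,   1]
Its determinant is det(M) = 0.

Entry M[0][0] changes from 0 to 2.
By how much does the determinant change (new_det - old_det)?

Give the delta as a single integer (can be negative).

Cofactor C_00 = 1
Entry delta = 2 - 0 = 2
Det delta = entry_delta * cofactor = 2 * 1 = 2

Answer: 2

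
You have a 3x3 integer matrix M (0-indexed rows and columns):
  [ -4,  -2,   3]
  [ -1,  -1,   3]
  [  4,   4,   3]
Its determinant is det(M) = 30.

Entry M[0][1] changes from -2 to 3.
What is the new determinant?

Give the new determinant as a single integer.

det is linear in row 0: changing M[0][1] by delta changes det by delta * cofactor(0,1).
Cofactor C_01 = (-1)^(0+1) * minor(0,1) = 15
Entry delta = 3 - -2 = 5
Det delta = 5 * 15 = 75
New det = 30 + 75 = 105

Answer: 105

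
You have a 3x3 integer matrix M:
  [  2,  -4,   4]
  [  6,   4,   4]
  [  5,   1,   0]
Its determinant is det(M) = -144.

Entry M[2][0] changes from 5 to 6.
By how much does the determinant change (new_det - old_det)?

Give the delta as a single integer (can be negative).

Cofactor C_20 = -32
Entry delta = 6 - 5 = 1
Det delta = entry_delta * cofactor = 1 * -32 = -32

Answer: -32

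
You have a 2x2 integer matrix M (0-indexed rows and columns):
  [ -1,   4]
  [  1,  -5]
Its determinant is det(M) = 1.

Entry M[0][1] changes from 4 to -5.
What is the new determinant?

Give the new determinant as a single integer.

det is linear in row 0: changing M[0][1] by delta changes det by delta * cofactor(0,1).
Cofactor C_01 = (-1)^(0+1) * minor(0,1) = -1
Entry delta = -5 - 4 = -9
Det delta = -9 * -1 = 9
New det = 1 + 9 = 10

Answer: 10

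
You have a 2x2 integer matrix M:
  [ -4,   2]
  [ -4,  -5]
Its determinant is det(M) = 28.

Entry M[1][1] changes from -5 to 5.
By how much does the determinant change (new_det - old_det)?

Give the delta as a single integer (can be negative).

Cofactor C_11 = -4
Entry delta = 5 - -5 = 10
Det delta = entry_delta * cofactor = 10 * -4 = -40

Answer: -40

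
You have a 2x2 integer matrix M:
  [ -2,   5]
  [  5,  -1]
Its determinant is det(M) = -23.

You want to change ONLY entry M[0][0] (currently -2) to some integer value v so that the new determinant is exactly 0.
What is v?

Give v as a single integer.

det is linear in entry M[0][0]: det = old_det + (v - -2) * C_00
Cofactor C_00 = -1
Want det = 0: -23 + (v - -2) * -1 = 0
  (v - -2) = 23 / -1 = -23
  v = -2 + (-23) = -25

Answer: -25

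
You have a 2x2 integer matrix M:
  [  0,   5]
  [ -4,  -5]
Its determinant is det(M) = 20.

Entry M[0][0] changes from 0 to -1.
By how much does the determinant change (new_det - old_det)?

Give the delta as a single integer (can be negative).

Cofactor C_00 = -5
Entry delta = -1 - 0 = -1
Det delta = entry_delta * cofactor = -1 * -5 = 5

Answer: 5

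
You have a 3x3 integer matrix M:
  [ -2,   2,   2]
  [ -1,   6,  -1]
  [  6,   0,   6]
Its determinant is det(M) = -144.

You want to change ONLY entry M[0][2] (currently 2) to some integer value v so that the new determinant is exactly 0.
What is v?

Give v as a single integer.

det is linear in entry M[0][2]: det = old_det + (v - 2) * C_02
Cofactor C_02 = -36
Want det = 0: -144 + (v - 2) * -36 = 0
  (v - 2) = 144 / -36 = -4
  v = 2 + (-4) = -2

Answer: -2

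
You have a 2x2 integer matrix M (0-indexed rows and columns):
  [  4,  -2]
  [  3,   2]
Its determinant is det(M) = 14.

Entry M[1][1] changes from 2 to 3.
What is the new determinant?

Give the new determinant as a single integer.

det is linear in row 1: changing M[1][1] by delta changes det by delta * cofactor(1,1).
Cofactor C_11 = (-1)^(1+1) * minor(1,1) = 4
Entry delta = 3 - 2 = 1
Det delta = 1 * 4 = 4
New det = 14 + 4 = 18

Answer: 18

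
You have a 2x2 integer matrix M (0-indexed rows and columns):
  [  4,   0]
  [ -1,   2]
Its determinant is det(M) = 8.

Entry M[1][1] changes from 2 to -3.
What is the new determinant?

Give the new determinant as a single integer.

det is linear in row 1: changing M[1][1] by delta changes det by delta * cofactor(1,1).
Cofactor C_11 = (-1)^(1+1) * minor(1,1) = 4
Entry delta = -3 - 2 = -5
Det delta = -5 * 4 = -20
New det = 8 + -20 = -12

Answer: -12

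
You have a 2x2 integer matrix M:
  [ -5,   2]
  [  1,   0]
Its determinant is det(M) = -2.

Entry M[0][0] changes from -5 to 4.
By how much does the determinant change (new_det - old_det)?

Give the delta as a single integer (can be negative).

Cofactor C_00 = 0
Entry delta = 4 - -5 = 9
Det delta = entry_delta * cofactor = 9 * 0 = 0

Answer: 0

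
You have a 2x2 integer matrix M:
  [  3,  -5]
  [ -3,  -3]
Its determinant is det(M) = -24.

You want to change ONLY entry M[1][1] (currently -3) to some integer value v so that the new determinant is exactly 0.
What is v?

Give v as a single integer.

Answer: 5

Derivation:
det is linear in entry M[1][1]: det = old_det + (v - -3) * C_11
Cofactor C_11 = 3
Want det = 0: -24 + (v - -3) * 3 = 0
  (v - -3) = 24 / 3 = 8
  v = -3 + (8) = 5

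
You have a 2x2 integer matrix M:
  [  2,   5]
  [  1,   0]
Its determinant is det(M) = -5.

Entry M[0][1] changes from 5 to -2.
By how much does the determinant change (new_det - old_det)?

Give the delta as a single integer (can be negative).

Answer: 7

Derivation:
Cofactor C_01 = -1
Entry delta = -2 - 5 = -7
Det delta = entry_delta * cofactor = -7 * -1 = 7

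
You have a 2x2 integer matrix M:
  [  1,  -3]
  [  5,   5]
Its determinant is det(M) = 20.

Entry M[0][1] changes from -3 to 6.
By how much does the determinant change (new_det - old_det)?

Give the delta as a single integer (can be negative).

Cofactor C_01 = -5
Entry delta = 6 - -3 = 9
Det delta = entry_delta * cofactor = 9 * -5 = -45

Answer: -45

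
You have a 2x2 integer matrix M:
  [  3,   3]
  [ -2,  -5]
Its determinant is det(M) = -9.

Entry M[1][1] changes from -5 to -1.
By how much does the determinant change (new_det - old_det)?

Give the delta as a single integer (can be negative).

Cofactor C_11 = 3
Entry delta = -1 - -5 = 4
Det delta = entry_delta * cofactor = 4 * 3 = 12

Answer: 12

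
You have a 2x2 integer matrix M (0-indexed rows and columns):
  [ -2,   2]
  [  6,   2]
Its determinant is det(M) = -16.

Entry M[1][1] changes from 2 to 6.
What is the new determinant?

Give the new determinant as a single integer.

Answer: -24

Derivation:
det is linear in row 1: changing M[1][1] by delta changes det by delta * cofactor(1,1).
Cofactor C_11 = (-1)^(1+1) * minor(1,1) = -2
Entry delta = 6 - 2 = 4
Det delta = 4 * -2 = -8
New det = -16 + -8 = -24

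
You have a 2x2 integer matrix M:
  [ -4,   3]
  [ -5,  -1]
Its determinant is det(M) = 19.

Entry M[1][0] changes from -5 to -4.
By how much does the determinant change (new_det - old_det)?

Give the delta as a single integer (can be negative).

Cofactor C_10 = -3
Entry delta = -4 - -5 = 1
Det delta = entry_delta * cofactor = 1 * -3 = -3

Answer: -3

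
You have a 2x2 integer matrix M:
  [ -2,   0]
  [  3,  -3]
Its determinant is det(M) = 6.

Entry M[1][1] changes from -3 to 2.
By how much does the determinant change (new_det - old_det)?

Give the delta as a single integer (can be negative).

Answer: -10

Derivation:
Cofactor C_11 = -2
Entry delta = 2 - -3 = 5
Det delta = entry_delta * cofactor = 5 * -2 = -10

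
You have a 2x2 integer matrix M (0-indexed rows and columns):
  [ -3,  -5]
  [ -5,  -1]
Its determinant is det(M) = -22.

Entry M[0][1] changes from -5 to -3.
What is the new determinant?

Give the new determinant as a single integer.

Answer: -12

Derivation:
det is linear in row 0: changing M[0][1] by delta changes det by delta * cofactor(0,1).
Cofactor C_01 = (-1)^(0+1) * minor(0,1) = 5
Entry delta = -3 - -5 = 2
Det delta = 2 * 5 = 10
New det = -22 + 10 = -12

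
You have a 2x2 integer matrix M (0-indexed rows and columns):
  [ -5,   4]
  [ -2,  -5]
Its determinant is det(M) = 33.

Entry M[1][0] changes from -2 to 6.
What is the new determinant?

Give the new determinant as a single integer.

det is linear in row 1: changing M[1][0] by delta changes det by delta * cofactor(1,0).
Cofactor C_10 = (-1)^(1+0) * minor(1,0) = -4
Entry delta = 6 - -2 = 8
Det delta = 8 * -4 = -32
New det = 33 + -32 = 1

Answer: 1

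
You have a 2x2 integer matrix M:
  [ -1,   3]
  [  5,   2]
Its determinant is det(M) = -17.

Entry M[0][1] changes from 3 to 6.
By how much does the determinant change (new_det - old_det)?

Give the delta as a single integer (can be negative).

Cofactor C_01 = -5
Entry delta = 6 - 3 = 3
Det delta = entry_delta * cofactor = 3 * -5 = -15

Answer: -15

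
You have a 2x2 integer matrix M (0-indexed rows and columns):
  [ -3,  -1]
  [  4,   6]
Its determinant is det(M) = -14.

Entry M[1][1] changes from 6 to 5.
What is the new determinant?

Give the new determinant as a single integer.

det is linear in row 1: changing M[1][1] by delta changes det by delta * cofactor(1,1).
Cofactor C_11 = (-1)^(1+1) * minor(1,1) = -3
Entry delta = 5 - 6 = -1
Det delta = -1 * -3 = 3
New det = -14 + 3 = -11

Answer: -11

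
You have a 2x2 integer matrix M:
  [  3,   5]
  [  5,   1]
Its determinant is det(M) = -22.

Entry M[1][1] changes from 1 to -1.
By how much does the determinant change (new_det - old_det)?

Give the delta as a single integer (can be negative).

Cofactor C_11 = 3
Entry delta = -1 - 1 = -2
Det delta = entry_delta * cofactor = -2 * 3 = -6

Answer: -6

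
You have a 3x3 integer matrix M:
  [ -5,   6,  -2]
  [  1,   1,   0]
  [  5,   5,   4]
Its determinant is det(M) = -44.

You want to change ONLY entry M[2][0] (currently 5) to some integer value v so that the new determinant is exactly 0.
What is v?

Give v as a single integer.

det is linear in entry M[2][0]: det = old_det + (v - 5) * C_20
Cofactor C_20 = 2
Want det = 0: -44 + (v - 5) * 2 = 0
  (v - 5) = 44 / 2 = 22
  v = 5 + (22) = 27

Answer: 27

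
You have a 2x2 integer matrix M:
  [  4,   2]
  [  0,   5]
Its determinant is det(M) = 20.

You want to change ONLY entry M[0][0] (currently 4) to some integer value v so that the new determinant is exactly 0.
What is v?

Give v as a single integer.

det is linear in entry M[0][0]: det = old_det + (v - 4) * C_00
Cofactor C_00 = 5
Want det = 0: 20 + (v - 4) * 5 = 0
  (v - 4) = -20 / 5 = -4
  v = 4 + (-4) = 0

Answer: 0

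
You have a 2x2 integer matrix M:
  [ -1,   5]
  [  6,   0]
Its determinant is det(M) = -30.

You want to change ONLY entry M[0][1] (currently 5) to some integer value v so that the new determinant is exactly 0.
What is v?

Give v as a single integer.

det is linear in entry M[0][1]: det = old_det + (v - 5) * C_01
Cofactor C_01 = -6
Want det = 0: -30 + (v - 5) * -6 = 0
  (v - 5) = 30 / -6 = -5
  v = 5 + (-5) = 0

Answer: 0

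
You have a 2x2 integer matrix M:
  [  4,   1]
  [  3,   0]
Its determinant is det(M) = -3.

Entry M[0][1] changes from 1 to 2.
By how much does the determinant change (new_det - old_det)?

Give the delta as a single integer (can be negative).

Cofactor C_01 = -3
Entry delta = 2 - 1 = 1
Det delta = entry_delta * cofactor = 1 * -3 = -3

Answer: -3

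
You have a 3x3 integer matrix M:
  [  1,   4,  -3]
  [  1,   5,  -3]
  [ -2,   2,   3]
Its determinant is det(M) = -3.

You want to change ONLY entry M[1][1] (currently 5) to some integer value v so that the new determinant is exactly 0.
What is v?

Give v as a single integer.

det is linear in entry M[1][1]: det = old_det + (v - 5) * C_11
Cofactor C_11 = -3
Want det = 0: -3 + (v - 5) * -3 = 0
  (v - 5) = 3 / -3 = -1
  v = 5 + (-1) = 4

Answer: 4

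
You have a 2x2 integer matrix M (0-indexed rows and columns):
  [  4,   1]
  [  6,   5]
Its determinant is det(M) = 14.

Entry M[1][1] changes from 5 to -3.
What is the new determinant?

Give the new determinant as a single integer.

Answer: -18

Derivation:
det is linear in row 1: changing M[1][1] by delta changes det by delta * cofactor(1,1).
Cofactor C_11 = (-1)^(1+1) * minor(1,1) = 4
Entry delta = -3 - 5 = -8
Det delta = -8 * 4 = -32
New det = 14 + -32 = -18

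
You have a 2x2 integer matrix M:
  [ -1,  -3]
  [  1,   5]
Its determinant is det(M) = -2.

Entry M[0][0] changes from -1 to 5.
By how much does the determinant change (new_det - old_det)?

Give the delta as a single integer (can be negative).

Answer: 30

Derivation:
Cofactor C_00 = 5
Entry delta = 5 - -1 = 6
Det delta = entry_delta * cofactor = 6 * 5 = 30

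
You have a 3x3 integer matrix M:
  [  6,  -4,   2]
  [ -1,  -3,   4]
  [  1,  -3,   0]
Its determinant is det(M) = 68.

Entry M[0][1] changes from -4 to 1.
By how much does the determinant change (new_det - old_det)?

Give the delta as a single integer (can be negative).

Answer: 20

Derivation:
Cofactor C_01 = 4
Entry delta = 1 - -4 = 5
Det delta = entry_delta * cofactor = 5 * 4 = 20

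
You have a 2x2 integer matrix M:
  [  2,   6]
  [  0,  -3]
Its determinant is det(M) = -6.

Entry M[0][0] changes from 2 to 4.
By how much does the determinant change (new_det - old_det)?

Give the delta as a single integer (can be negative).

Cofactor C_00 = -3
Entry delta = 4 - 2 = 2
Det delta = entry_delta * cofactor = 2 * -3 = -6

Answer: -6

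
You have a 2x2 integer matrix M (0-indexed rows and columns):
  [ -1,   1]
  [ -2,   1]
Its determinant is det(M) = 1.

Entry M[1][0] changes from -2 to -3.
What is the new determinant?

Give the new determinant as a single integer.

det is linear in row 1: changing M[1][0] by delta changes det by delta * cofactor(1,0).
Cofactor C_10 = (-1)^(1+0) * minor(1,0) = -1
Entry delta = -3 - -2 = -1
Det delta = -1 * -1 = 1
New det = 1 + 1 = 2

Answer: 2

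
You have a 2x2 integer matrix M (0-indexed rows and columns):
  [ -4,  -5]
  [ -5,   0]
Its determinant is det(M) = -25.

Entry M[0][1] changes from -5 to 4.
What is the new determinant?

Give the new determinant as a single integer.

Answer: 20

Derivation:
det is linear in row 0: changing M[0][1] by delta changes det by delta * cofactor(0,1).
Cofactor C_01 = (-1)^(0+1) * minor(0,1) = 5
Entry delta = 4 - -5 = 9
Det delta = 9 * 5 = 45
New det = -25 + 45 = 20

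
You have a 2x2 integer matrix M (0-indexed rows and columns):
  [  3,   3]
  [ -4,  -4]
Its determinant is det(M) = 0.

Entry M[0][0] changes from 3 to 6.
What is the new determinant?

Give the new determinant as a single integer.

Answer: -12

Derivation:
det is linear in row 0: changing M[0][0] by delta changes det by delta * cofactor(0,0).
Cofactor C_00 = (-1)^(0+0) * minor(0,0) = -4
Entry delta = 6 - 3 = 3
Det delta = 3 * -4 = -12
New det = 0 + -12 = -12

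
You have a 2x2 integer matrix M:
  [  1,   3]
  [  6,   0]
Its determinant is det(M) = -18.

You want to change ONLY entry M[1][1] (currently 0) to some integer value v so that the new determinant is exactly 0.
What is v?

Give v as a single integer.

det is linear in entry M[1][1]: det = old_det + (v - 0) * C_11
Cofactor C_11 = 1
Want det = 0: -18 + (v - 0) * 1 = 0
  (v - 0) = 18 / 1 = 18
  v = 0 + (18) = 18

Answer: 18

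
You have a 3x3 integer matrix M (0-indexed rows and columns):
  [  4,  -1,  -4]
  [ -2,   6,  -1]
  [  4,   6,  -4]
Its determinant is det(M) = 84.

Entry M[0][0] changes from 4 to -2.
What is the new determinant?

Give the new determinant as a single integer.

Answer: 192

Derivation:
det is linear in row 0: changing M[0][0] by delta changes det by delta * cofactor(0,0).
Cofactor C_00 = (-1)^(0+0) * minor(0,0) = -18
Entry delta = -2 - 4 = -6
Det delta = -6 * -18 = 108
New det = 84 + 108 = 192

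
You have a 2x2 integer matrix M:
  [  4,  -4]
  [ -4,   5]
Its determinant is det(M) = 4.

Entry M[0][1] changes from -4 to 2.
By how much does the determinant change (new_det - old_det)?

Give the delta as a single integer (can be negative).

Cofactor C_01 = 4
Entry delta = 2 - -4 = 6
Det delta = entry_delta * cofactor = 6 * 4 = 24

Answer: 24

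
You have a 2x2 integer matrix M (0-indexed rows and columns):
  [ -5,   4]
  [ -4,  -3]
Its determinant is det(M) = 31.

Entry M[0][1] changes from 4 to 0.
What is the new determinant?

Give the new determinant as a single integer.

det is linear in row 0: changing M[0][1] by delta changes det by delta * cofactor(0,1).
Cofactor C_01 = (-1)^(0+1) * minor(0,1) = 4
Entry delta = 0 - 4 = -4
Det delta = -4 * 4 = -16
New det = 31 + -16 = 15

Answer: 15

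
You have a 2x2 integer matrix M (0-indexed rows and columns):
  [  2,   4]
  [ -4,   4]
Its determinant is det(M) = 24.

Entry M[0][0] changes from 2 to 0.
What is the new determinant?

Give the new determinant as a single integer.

Answer: 16

Derivation:
det is linear in row 0: changing M[0][0] by delta changes det by delta * cofactor(0,0).
Cofactor C_00 = (-1)^(0+0) * minor(0,0) = 4
Entry delta = 0 - 2 = -2
Det delta = -2 * 4 = -8
New det = 24 + -8 = 16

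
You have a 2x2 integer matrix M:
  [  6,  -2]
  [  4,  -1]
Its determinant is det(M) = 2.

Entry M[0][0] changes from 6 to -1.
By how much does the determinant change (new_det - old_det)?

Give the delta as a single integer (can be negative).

Answer: 7

Derivation:
Cofactor C_00 = -1
Entry delta = -1 - 6 = -7
Det delta = entry_delta * cofactor = -7 * -1 = 7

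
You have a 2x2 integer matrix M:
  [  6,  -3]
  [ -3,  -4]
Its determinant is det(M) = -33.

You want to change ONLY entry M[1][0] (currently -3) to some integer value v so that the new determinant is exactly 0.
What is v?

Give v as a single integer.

Answer: 8

Derivation:
det is linear in entry M[1][0]: det = old_det + (v - -3) * C_10
Cofactor C_10 = 3
Want det = 0: -33 + (v - -3) * 3 = 0
  (v - -3) = 33 / 3 = 11
  v = -3 + (11) = 8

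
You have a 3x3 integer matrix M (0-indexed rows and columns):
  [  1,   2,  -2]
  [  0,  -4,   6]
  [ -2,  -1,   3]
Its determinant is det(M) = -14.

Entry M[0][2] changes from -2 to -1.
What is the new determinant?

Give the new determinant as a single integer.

det is linear in row 0: changing M[0][2] by delta changes det by delta * cofactor(0,2).
Cofactor C_02 = (-1)^(0+2) * minor(0,2) = -8
Entry delta = -1 - -2 = 1
Det delta = 1 * -8 = -8
New det = -14 + -8 = -22

Answer: -22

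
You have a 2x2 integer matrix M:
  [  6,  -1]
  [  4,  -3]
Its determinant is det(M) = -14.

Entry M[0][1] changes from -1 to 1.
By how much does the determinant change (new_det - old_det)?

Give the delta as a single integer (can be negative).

Cofactor C_01 = -4
Entry delta = 1 - -1 = 2
Det delta = entry_delta * cofactor = 2 * -4 = -8

Answer: -8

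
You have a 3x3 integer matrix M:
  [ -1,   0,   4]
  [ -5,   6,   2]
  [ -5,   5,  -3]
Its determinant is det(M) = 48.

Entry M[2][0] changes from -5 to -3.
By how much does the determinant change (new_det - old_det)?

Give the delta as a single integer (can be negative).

Answer: -48

Derivation:
Cofactor C_20 = -24
Entry delta = -3 - -5 = 2
Det delta = entry_delta * cofactor = 2 * -24 = -48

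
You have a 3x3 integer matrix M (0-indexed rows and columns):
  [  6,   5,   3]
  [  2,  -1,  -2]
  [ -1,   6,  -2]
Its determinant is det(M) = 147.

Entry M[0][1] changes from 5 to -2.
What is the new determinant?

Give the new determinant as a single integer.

Answer: 105

Derivation:
det is linear in row 0: changing M[0][1] by delta changes det by delta * cofactor(0,1).
Cofactor C_01 = (-1)^(0+1) * minor(0,1) = 6
Entry delta = -2 - 5 = -7
Det delta = -7 * 6 = -42
New det = 147 + -42 = 105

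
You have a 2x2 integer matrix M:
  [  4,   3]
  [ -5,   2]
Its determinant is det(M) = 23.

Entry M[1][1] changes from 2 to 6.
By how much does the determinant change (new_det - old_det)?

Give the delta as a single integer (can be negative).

Cofactor C_11 = 4
Entry delta = 6 - 2 = 4
Det delta = entry_delta * cofactor = 4 * 4 = 16

Answer: 16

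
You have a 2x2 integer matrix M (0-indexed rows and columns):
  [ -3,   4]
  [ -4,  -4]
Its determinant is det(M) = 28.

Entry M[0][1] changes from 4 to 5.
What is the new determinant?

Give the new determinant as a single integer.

det is linear in row 0: changing M[0][1] by delta changes det by delta * cofactor(0,1).
Cofactor C_01 = (-1)^(0+1) * minor(0,1) = 4
Entry delta = 5 - 4 = 1
Det delta = 1 * 4 = 4
New det = 28 + 4 = 32

Answer: 32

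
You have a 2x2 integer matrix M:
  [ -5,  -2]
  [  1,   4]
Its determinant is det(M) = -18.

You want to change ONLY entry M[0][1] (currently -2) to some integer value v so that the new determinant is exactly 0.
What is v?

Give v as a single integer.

det is linear in entry M[0][1]: det = old_det + (v - -2) * C_01
Cofactor C_01 = -1
Want det = 0: -18 + (v - -2) * -1 = 0
  (v - -2) = 18 / -1 = -18
  v = -2 + (-18) = -20

Answer: -20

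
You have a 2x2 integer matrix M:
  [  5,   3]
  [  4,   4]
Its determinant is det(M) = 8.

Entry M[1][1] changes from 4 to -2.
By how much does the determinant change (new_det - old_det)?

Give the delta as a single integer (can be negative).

Answer: -30

Derivation:
Cofactor C_11 = 5
Entry delta = -2 - 4 = -6
Det delta = entry_delta * cofactor = -6 * 5 = -30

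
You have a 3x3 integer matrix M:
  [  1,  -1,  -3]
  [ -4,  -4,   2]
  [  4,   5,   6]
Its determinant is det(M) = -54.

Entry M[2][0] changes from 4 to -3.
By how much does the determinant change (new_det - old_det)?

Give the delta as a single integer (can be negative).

Cofactor C_20 = -14
Entry delta = -3 - 4 = -7
Det delta = entry_delta * cofactor = -7 * -14 = 98

Answer: 98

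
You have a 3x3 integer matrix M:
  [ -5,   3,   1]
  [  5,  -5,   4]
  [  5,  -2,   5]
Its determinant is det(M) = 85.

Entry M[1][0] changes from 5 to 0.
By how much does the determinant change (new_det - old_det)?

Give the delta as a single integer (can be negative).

Cofactor C_10 = -17
Entry delta = 0 - 5 = -5
Det delta = entry_delta * cofactor = -5 * -17 = 85

Answer: 85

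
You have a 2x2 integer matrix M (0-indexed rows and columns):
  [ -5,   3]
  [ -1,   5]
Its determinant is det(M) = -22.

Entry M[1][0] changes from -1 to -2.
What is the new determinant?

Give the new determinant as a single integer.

det is linear in row 1: changing M[1][0] by delta changes det by delta * cofactor(1,0).
Cofactor C_10 = (-1)^(1+0) * minor(1,0) = -3
Entry delta = -2 - -1 = -1
Det delta = -1 * -3 = 3
New det = -22 + 3 = -19

Answer: -19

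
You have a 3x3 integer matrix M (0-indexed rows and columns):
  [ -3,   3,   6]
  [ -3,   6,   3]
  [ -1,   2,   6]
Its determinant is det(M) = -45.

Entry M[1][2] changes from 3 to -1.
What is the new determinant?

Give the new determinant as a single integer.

det is linear in row 1: changing M[1][2] by delta changes det by delta * cofactor(1,2).
Cofactor C_12 = (-1)^(1+2) * minor(1,2) = 3
Entry delta = -1 - 3 = -4
Det delta = -4 * 3 = -12
New det = -45 + -12 = -57

Answer: -57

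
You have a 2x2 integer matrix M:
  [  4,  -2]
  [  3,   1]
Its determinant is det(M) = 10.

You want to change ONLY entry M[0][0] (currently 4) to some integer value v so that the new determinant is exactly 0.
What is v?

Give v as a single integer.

det is linear in entry M[0][0]: det = old_det + (v - 4) * C_00
Cofactor C_00 = 1
Want det = 0: 10 + (v - 4) * 1 = 0
  (v - 4) = -10 / 1 = -10
  v = 4 + (-10) = -6

Answer: -6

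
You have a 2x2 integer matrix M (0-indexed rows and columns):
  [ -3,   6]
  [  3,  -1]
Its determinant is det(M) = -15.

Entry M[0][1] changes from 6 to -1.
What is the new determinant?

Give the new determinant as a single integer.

Answer: 6

Derivation:
det is linear in row 0: changing M[0][1] by delta changes det by delta * cofactor(0,1).
Cofactor C_01 = (-1)^(0+1) * minor(0,1) = -3
Entry delta = -1 - 6 = -7
Det delta = -7 * -3 = 21
New det = -15 + 21 = 6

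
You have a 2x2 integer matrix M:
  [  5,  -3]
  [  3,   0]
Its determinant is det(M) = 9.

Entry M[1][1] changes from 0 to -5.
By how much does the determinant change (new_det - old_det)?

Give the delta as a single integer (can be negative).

Answer: -25

Derivation:
Cofactor C_11 = 5
Entry delta = -5 - 0 = -5
Det delta = entry_delta * cofactor = -5 * 5 = -25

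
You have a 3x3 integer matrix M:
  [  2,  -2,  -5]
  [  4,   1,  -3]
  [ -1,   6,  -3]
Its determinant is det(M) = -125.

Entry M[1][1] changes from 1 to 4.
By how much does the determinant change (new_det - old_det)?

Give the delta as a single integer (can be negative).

Cofactor C_11 = -11
Entry delta = 4 - 1 = 3
Det delta = entry_delta * cofactor = 3 * -11 = -33

Answer: -33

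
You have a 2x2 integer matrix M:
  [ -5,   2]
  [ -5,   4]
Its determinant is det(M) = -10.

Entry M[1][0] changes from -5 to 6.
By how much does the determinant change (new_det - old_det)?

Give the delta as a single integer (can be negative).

Answer: -22

Derivation:
Cofactor C_10 = -2
Entry delta = 6 - -5 = 11
Det delta = entry_delta * cofactor = 11 * -2 = -22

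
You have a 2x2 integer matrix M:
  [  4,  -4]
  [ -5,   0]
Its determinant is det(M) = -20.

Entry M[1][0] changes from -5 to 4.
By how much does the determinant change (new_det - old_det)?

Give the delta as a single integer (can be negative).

Cofactor C_10 = 4
Entry delta = 4 - -5 = 9
Det delta = entry_delta * cofactor = 9 * 4 = 36

Answer: 36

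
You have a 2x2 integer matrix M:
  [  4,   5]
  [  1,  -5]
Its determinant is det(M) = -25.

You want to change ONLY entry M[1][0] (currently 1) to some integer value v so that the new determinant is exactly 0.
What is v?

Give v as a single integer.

det is linear in entry M[1][0]: det = old_det + (v - 1) * C_10
Cofactor C_10 = -5
Want det = 0: -25 + (v - 1) * -5 = 0
  (v - 1) = 25 / -5 = -5
  v = 1 + (-5) = -4

Answer: -4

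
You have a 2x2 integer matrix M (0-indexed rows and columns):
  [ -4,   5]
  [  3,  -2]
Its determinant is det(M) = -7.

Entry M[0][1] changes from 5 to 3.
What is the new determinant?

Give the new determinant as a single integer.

det is linear in row 0: changing M[0][1] by delta changes det by delta * cofactor(0,1).
Cofactor C_01 = (-1)^(0+1) * minor(0,1) = -3
Entry delta = 3 - 5 = -2
Det delta = -2 * -3 = 6
New det = -7 + 6 = -1

Answer: -1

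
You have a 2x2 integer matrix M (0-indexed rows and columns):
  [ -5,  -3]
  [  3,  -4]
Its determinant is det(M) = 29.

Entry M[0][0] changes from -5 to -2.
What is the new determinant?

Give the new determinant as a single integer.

Answer: 17

Derivation:
det is linear in row 0: changing M[0][0] by delta changes det by delta * cofactor(0,0).
Cofactor C_00 = (-1)^(0+0) * minor(0,0) = -4
Entry delta = -2 - -5 = 3
Det delta = 3 * -4 = -12
New det = 29 + -12 = 17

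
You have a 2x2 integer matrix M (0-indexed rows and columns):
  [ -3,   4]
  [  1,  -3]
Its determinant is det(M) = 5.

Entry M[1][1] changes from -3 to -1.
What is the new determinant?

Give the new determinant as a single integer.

Answer: -1

Derivation:
det is linear in row 1: changing M[1][1] by delta changes det by delta * cofactor(1,1).
Cofactor C_11 = (-1)^(1+1) * minor(1,1) = -3
Entry delta = -1 - -3 = 2
Det delta = 2 * -3 = -6
New det = 5 + -6 = -1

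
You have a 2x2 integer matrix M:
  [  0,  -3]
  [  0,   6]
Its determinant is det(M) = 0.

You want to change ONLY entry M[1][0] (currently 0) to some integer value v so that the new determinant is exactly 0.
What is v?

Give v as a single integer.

det is linear in entry M[1][0]: det = old_det + (v - 0) * C_10
Cofactor C_10 = 3
Want det = 0: 0 + (v - 0) * 3 = 0
  (v - 0) = 0 / 3 = 0
  v = 0 + (0) = 0

Answer: 0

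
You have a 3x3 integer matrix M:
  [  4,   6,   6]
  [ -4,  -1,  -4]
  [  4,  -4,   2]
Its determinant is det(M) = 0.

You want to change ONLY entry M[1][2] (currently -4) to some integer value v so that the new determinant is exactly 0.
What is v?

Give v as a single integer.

det is linear in entry M[1][2]: det = old_det + (v - -4) * C_12
Cofactor C_12 = 40
Want det = 0: 0 + (v - -4) * 40 = 0
  (v - -4) = 0 / 40 = 0
  v = -4 + (0) = -4

Answer: -4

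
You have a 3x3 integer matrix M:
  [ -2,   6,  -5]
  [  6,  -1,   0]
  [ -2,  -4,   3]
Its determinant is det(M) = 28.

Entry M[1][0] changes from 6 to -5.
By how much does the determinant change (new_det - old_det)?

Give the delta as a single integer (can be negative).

Cofactor C_10 = 2
Entry delta = -5 - 6 = -11
Det delta = entry_delta * cofactor = -11 * 2 = -22

Answer: -22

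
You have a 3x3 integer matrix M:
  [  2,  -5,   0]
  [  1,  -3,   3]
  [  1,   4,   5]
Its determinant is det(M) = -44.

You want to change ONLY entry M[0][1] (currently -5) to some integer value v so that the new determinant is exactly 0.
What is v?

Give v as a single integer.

det is linear in entry M[0][1]: det = old_det + (v - -5) * C_01
Cofactor C_01 = -2
Want det = 0: -44 + (v - -5) * -2 = 0
  (v - -5) = 44 / -2 = -22
  v = -5 + (-22) = -27

Answer: -27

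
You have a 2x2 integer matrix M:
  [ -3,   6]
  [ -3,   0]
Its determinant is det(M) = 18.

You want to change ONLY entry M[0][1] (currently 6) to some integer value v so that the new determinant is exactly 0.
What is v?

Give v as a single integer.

det is linear in entry M[0][1]: det = old_det + (v - 6) * C_01
Cofactor C_01 = 3
Want det = 0: 18 + (v - 6) * 3 = 0
  (v - 6) = -18 / 3 = -6
  v = 6 + (-6) = 0

Answer: 0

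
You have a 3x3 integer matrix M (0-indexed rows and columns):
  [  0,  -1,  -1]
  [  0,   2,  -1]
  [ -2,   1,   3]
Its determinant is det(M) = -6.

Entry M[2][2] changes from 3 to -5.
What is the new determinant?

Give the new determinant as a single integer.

det is linear in row 2: changing M[2][2] by delta changes det by delta * cofactor(2,2).
Cofactor C_22 = (-1)^(2+2) * minor(2,2) = 0
Entry delta = -5 - 3 = -8
Det delta = -8 * 0 = 0
New det = -6 + 0 = -6

Answer: -6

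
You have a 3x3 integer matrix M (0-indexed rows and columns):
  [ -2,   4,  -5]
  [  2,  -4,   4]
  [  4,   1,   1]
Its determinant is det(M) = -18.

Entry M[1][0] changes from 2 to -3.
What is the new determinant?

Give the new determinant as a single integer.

Answer: 27

Derivation:
det is linear in row 1: changing M[1][0] by delta changes det by delta * cofactor(1,0).
Cofactor C_10 = (-1)^(1+0) * minor(1,0) = -9
Entry delta = -3 - 2 = -5
Det delta = -5 * -9 = 45
New det = -18 + 45 = 27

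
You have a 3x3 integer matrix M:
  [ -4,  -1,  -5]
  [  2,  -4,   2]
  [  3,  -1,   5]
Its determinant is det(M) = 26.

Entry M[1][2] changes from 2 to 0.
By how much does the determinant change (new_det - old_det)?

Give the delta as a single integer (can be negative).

Cofactor C_12 = -7
Entry delta = 0 - 2 = -2
Det delta = entry_delta * cofactor = -2 * -7 = 14

Answer: 14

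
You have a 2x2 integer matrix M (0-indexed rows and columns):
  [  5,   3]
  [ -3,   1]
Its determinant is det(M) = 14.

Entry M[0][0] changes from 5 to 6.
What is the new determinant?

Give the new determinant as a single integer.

det is linear in row 0: changing M[0][0] by delta changes det by delta * cofactor(0,0).
Cofactor C_00 = (-1)^(0+0) * minor(0,0) = 1
Entry delta = 6 - 5 = 1
Det delta = 1 * 1 = 1
New det = 14 + 1 = 15

Answer: 15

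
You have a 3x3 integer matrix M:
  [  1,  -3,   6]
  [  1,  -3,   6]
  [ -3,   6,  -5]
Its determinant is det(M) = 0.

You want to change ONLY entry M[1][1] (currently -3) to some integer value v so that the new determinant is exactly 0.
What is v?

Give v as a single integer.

Answer: -3

Derivation:
det is linear in entry M[1][1]: det = old_det + (v - -3) * C_11
Cofactor C_11 = 13
Want det = 0: 0 + (v - -3) * 13 = 0
  (v - -3) = 0 / 13 = 0
  v = -3 + (0) = -3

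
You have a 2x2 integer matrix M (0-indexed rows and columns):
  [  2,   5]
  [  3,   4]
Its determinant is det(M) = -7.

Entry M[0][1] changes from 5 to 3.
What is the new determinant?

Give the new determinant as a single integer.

Answer: -1

Derivation:
det is linear in row 0: changing M[0][1] by delta changes det by delta * cofactor(0,1).
Cofactor C_01 = (-1)^(0+1) * minor(0,1) = -3
Entry delta = 3 - 5 = -2
Det delta = -2 * -3 = 6
New det = -7 + 6 = -1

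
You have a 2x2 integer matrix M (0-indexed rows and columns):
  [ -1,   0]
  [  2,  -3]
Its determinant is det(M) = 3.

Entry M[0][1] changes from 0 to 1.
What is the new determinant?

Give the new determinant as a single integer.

det is linear in row 0: changing M[0][1] by delta changes det by delta * cofactor(0,1).
Cofactor C_01 = (-1)^(0+1) * minor(0,1) = -2
Entry delta = 1 - 0 = 1
Det delta = 1 * -2 = -2
New det = 3 + -2 = 1

Answer: 1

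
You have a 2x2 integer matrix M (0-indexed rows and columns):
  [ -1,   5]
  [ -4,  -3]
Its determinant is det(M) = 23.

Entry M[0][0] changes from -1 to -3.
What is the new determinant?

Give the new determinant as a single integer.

Answer: 29

Derivation:
det is linear in row 0: changing M[0][0] by delta changes det by delta * cofactor(0,0).
Cofactor C_00 = (-1)^(0+0) * minor(0,0) = -3
Entry delta = -3 - -1 = -2
Det delta = -2 * -3 = 6
New det = 23 + 6 = 29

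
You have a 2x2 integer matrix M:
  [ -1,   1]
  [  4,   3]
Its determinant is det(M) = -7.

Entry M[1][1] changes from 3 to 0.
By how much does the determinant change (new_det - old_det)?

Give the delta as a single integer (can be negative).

Answer: 3

Derivation:
Cofactor C_11 = -1
Entry delta = 0 - 3 = -3
Det delta = entry_delta * cofactor = -3 * -1 = 3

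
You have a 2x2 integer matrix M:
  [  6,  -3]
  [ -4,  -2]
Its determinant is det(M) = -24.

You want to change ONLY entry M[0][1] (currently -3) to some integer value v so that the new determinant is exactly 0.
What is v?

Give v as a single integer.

Answer: 3

Derivation:
det is linear in entry M[0][1]: det = old_det + (v - -3) * C_01
Cofactor C_01 = 4
Want det = 0: -24 + (v - -3) * 4 = 0
  (v - -3) = 24 / 4 = 6
  v = -3 + (6) = 3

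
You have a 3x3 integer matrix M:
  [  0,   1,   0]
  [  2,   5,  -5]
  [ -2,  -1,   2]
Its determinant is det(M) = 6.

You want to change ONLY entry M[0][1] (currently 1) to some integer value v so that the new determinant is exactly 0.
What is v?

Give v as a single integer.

det is linear in entry M[0][1]: det = old_det + (v - 1) * C_01
Cofactor C_01 = 6
Want det = 0: 6 + (v - 1) * 6 = 0
  (v - 1) = -6 / 6 = -1
  v = 1 + (-1) = 0

Answer: 0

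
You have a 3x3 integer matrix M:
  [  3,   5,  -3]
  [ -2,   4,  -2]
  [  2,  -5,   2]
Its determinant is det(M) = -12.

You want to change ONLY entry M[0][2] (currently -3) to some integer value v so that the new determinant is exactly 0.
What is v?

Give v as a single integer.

Answer: 3

Derivation:
det is linear in entry M[0][2]: det = old_det + (v - -3) * C_02
Cofactor C_02 = 2
Want det = 0: -12 + (v - -3) * 2 = 0
  (v - -3) = 12 / 2 = 6
  v = -3 + (6) = 3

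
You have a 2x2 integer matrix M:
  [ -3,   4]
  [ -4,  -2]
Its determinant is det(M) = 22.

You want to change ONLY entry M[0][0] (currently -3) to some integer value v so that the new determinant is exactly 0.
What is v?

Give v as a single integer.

Answer: 8

Derivation:
det is linear in entry M[0][0]: det = old_det + (v - -3) * C_00
Cofactor C_00 = -2
Want det = 0: 22 + (v - -3) * -2 = 0
  (v - -3) = -22 / -2 = 11
  v = -3 + (11) = 8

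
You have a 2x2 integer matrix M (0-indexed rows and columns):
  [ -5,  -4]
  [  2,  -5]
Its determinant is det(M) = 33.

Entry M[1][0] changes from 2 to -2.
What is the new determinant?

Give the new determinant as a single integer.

Answer: 17

Derivation:
det is linear in row 1: changing M[1][0] by delta changes det by delta * cofactor(1,0).
Cofactor C_10 = (-1)^(1+0) * minor(1,0) = 4
Entry delta = -2 - 2 = -4
Det delta = -4 * 4 = -16
New det = 33 + -16 = 17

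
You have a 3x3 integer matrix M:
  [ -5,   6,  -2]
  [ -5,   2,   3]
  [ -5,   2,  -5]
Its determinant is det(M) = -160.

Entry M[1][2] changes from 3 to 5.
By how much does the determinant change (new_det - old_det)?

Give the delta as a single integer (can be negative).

Cofactor C_12 = -20
Entry delta = 5 - 3 = 2
Det delta = entry_delta * cofactor = 2 * -20 = -40

Answer: -40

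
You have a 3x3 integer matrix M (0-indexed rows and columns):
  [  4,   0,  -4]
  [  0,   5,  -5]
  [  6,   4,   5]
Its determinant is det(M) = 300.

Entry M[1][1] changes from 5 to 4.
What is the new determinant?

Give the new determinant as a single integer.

Answer: 256

Derivation:
det is linear in row 1: changing M[1][1] by delta changes det by delta * cofactor(1,1).
Cofactor C_11 = (-1)^(1+1) * minor(1,1) = 44
Entry delta = 4 - 5 = -1
Det delta = -1 * 44 = -44
New det = 300 + -44 = 256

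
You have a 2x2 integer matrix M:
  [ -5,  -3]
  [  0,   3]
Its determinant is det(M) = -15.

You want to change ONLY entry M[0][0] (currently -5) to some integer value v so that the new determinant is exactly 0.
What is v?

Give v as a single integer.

Answer: 0

Derivation:
det is linear in entry M[0][0]: det = old_det + (v - -5) * C_00
Cofactor C_00 = 3
Want det = 0: -15 + (v - -5) * 3 = 0
  (v - -5) = 15 / 3 = 5
  v = -5 + (5) = 0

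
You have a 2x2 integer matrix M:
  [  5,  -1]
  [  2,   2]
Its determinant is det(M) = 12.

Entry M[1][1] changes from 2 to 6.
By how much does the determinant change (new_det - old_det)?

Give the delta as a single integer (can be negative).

Answer: 20

Derivation:
Cofactor C_11 = 5
Entry delta = 6 - 2 = 4
Det delta = entry_delta * cofactor = 4 * 5 = 20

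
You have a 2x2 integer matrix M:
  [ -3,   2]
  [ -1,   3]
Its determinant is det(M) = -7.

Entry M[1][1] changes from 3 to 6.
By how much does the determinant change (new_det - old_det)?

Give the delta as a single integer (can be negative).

Cofactor C_11 = -3
Entry delta = 6 - 3 = 3
Det delta = entry_delta * cofactor = 3 * -3 = -9

Answer: -9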